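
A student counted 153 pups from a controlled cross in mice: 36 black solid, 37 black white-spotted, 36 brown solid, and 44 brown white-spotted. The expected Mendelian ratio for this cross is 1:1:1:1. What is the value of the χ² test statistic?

Expected counts for N = 153 under a 1:1:1:1 ratio (total parts = 4):
  black solid: 153 × 1/4 = 38.25
  black white-spotted: 153 × 1/4 = 38.25
  brown solid: 153 × 1/4 = 38.25
  brown white-spotted: 153 × 1/4 = 38.25
χ² = Σ (O − E)² / E
  black solid: (36 − 38.25)² / 38.25 = 0.1324
  black white-spotted: (37 − 38.25)² / 38.25 = 0.0408
  brown solid: (36 − 38.25)² / 38.25 = 0.1324
  brown white-spotted: (44 − 38.25)² / 38.25 = 0.8644
χ² = 0.1324 + 0.0408 + 0.1324 + 0.8644 = 1.170

1.170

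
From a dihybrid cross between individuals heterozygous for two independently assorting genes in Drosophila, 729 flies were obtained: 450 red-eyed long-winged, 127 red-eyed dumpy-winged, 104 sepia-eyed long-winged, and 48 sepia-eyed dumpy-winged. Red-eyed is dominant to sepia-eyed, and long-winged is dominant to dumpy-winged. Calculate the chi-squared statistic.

12.524

A dihybrid F₂ with independent assortment and complete dominance at both loci gives a 9:3:3:1 phenotypic ratio.
Under the 9:3:3:1 hypothesis (Σ ratio = 16, N = 729):
  red-eyed long-winged: 729 × 9/16 = 410.0625
  red-eyed dumpy-winged: 729 × 3/16 = 136.6875
  sepia-eyed long-winged: 729 × 3/16 = 136.6875
  sepia-eyed dumpy-winged: 729 × 1/16 = 45.5625
χ² = Σ (O − E)² / E
  red-eyed long-winged: (450 − 410.0625)² / 410.0625 = 3.8897
  red-eyed dumpy-winged: (127 − 136.6875)² / 136.6875 = 0.6866
  sepia-eyed long-winged: (104 − 136.6875)² / 136.6875 = 7.8169
  sepia-eyed dumpy-winged: (48 − 45.5625)² / 45.5625 = 0.1304
χ² = 3.8897 + 0.6866 + 7.8169 + 0.1304 = 12.5236 ≈ 12.524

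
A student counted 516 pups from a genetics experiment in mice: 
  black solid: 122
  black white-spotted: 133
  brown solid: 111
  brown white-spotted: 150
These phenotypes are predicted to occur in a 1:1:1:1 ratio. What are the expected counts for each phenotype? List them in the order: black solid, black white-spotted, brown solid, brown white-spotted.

Total ratio parts = 4. Expected numbers out of 516:
  black solid: 516 × 1/4 = 129
  black white-spotted: 516 × 1/4 = 129
  brown solid: 516 × 1/4 = 129
  brown white-spotted: 516 × 1/4 = 129

129, 129, 129, 129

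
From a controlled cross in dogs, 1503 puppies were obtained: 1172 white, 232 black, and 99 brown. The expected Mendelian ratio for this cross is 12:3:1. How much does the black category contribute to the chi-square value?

8.805

The 12:3:1 ratio has 16 parts, so with N = 1503 the expected counts are:
  white: 1503 × 12/16 = 1127.25
  black: 1503 × 3/16 = 281.8125
  brown: 1503 × 1/16 = 93.9375
Contribution of black: (232 − 281.8125)² / 281.8125 = 8.8047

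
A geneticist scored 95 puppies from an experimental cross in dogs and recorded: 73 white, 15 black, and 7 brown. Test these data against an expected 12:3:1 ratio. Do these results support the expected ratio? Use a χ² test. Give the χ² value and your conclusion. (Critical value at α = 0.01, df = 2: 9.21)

0.677; consistent

Under the 12:3:1 hypothesis (Σ ratio = 16, N = 95):
  white: 95 × 12/16 = 71.25
  black: 95 × 3/16 = 17.8125
  brown: 95 × 1/16 = 5.9375
χ² = Σ (O − E)² / E
  white: (73 − 71.25)² / 71.25 = 0.0430
  black: (15 − 17.8125)² / 17.8125 = 0.4441
  brown: (7 − 5.9375)² / 5.9375 = 0.1901
χ² = 0.0430 + 0.4441 + 0.1901 = 0.6772 ≈ 0.677
Degrees of freedom = 3 − 1 = 2; critical value at α = 0.01 is 9.21.
Since 0.677 < 9.21, we fail to reject the null hypothesis — the data are consistent with the 12:3:1 ratio.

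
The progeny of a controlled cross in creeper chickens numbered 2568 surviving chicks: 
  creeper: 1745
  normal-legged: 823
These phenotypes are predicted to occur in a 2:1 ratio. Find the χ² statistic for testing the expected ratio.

1.908

Expected counts for N = 2568 under a 2:1 ratio (total parts = 3):
  creeper: 2568 × 2/3 = 1712
  normal-legged: 2568 × 1/3 = 856
χ² = Σ (O − E)² / E
  creeper: (1745 − 1712)² / 1712 = 0.6361
  normal-legged: (823 − 856)² / 856 = 1.2722
χ² = 0.6361 + 1.2722 = 1.9083 ≈ 1.908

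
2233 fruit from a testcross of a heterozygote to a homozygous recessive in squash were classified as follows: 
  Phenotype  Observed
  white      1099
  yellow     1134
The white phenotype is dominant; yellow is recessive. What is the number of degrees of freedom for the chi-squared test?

1

A testcross of a heterozygote (Aa × aa) gives a 1:1 phenotypic ratio.
A goodness-of-fit test with 2 phenotype classes has df = 2 − 1 = 1.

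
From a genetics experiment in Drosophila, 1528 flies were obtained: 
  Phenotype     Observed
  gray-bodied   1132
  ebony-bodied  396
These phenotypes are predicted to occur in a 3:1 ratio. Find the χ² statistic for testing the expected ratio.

0.684

Under the 3:1 hypothesis (Σ ratio = 4, N = 1528):
  gray-bodied: 1528 × 3/4 = 1146
  ebony-bodied: 1528 × 1/4 = 382
χ² = Σ (O − E)² / E
  gray-bodied: (1132 − 1146)² / 1146 = 0.1710
  ebony-bodied: (396 − 382)² / 382 = 0.5131
χ² = 0.1710 + 0.5131 = 0.6841 ≈ 0.684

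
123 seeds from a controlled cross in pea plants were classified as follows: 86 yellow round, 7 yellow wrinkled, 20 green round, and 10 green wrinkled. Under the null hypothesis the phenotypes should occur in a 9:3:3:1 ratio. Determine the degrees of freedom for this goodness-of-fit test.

3

A goodness-of-fit test with 4 phenotype classes has df = 4 − 1 = 3.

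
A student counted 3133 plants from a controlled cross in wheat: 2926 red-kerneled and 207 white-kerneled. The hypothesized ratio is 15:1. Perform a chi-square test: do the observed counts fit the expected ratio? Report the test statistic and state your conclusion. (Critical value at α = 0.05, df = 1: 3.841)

Expected counts for N = 3133 under a 15:1 ratio (total parts = 16):
  red-kerneled: 3133 × 15/16 = 2937.1875
  white-kerneled: 3133 × 1/16 = 195.8125
χ² = Σ (O − E)² / E
  red-kerneled: (2926 − 2937.1875)² / 2937.1875 = 0.0426
  white-kerneled: (207 − 195.8125)² / 195.8125 = 0.6392
χ² = 0.0426 + 0.6392 = 0.6818 ≈ 0.682
Degrees of freedom = 2 − 1 = 1; critical value at α = 0.05 is 3.841.
Since 0.682 < 3.841, we fail to reject the null hypothesis — the data are consistent with the 15:1 ratio.

0.682; consistent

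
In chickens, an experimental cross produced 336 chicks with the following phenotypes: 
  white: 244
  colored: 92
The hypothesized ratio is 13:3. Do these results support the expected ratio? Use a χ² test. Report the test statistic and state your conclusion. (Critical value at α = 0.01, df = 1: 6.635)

16.430; not consistent

The 13:3 ratio has 16 parts, so with N = 336 the expected counts are:
  white: 336 × 13/16 = 273
  colored: 336 × 3/16 = 63
χ² = Σ (O − E)² / E
  white: (244 − 273)² / 273 = 3.0806
  colored: (92 − 63)² / 63 = 13.3492
χ² = 3.0806 + 13.3492 = 16.4298 ≈ 16.430
Degrees of freedom = 2 − 1 = 1; critical value at α = 0.01 is 6.635.
Since 16.430 > 6.635, we reject the null hypothesis — the data do not fit the 13:3 ratio.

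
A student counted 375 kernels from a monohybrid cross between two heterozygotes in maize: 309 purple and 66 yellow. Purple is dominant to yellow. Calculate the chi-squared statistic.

10.952

For a monohybrid cross between heterozygotes with complete dominance, the expected phenotypic ratio is 3:1.
Under the 3:1 hypothesis (Σ ratio = 4, N = 375):
  purple: 375 × 3/4 = 281.25
  yellow: 375 × 1/4 = 93.75
χ² = Σ (O − E)² / E
  purple: (309 − 281.25)² / 281.25 = 2.7380
  yellow: (66 − 93.75)² / 93.75 = 8.2140
χ² = 2.7380 + 8.2140 = 10.952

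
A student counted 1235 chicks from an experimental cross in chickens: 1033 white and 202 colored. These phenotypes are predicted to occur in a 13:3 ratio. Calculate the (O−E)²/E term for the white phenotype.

0.871

Under the 13:3 hypothesis (Σ ratio = 16, N = 1235):
  white: 1235 × 13/16 = 1003.4375
  colored: 1235 × 3/16 = 231.5625
Contribution of white: (1033 − 1003.4375)² / 1003.4375 = 0.8709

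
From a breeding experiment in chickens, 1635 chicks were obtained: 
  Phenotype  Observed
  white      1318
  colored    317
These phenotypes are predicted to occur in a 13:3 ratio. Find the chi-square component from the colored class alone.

0.355

Total ratio parts = 16. Expected numbers out of 1635:
  white: 1635 × 13/16 = 1328.4375
  colored: 1635 × 3/16 = 306.5625
Contribution of colored: (317 − 306.5625)² / 306.5625 = 0.3554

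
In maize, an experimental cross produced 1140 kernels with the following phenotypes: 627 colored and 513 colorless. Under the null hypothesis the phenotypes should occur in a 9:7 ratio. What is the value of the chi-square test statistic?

0.724

Expected counts for N = 1140 under a 9:7 ratio (total parts = 16):
  colored: 1140 × 9/16 = 641.25
  colorless: 1140 × 7/16 = 498.75
χ² = Σ (O − E)² / E
  colored: (627 − 641.25)² / 641.25 = 0.3167
  colorless: (513 − 498.75)² / 498.75 = 0.4071
χ² = 0.3167 + 0.4071 = 0.7238 ≈ 0.724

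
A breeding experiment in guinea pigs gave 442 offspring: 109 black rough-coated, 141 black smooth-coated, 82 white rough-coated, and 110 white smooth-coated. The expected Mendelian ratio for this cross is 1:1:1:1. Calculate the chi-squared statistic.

15.792

Total ratio parts = 4. Expected numbers out of 442:
  black rough-coated: 442 × 1/4 = 110.5
  black smooth-coated: 442 × 1/4 = 110.5
  white rough-coated: 442 × 1/4 = 110.5
  white smooth-coated: 442 × 1/4 = 110.5
χ² = Σ (O − E)² / E
  black rough-coated: (109 − 110.5)² / 110.5 = 0.0204
  black smooth-coated: (141 − 110.5)² / 110.5 = 8.4186
  white rough-coated: (82 − 110.5)² / 110.5 = 7.3507
  white smooth-coated: (110 − 110.5)² / 110.5 = 0.0023
χ² = 0.0204 + 8.4186 + 7.3507 + 0.0023 = 15.792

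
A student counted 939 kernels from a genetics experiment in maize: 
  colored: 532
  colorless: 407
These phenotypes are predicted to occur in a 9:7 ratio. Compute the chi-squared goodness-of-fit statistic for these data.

0.063

Total ratio parts = 16. Expected numbers out of 939:
  colored: 939 × 9/16 = 528.1875
  colorless: 939 × 7/16 = 410.8125
χ² = Σ (O − E)² / E
  colored: (532 − 528.1875)² / 528.1875 = 0.0275
  colorless: (407 − 410.8125)² / 410.8125 = 0.0354
χ² = 0.0275 + 0.0354 = 0.0629 ≈ 0.063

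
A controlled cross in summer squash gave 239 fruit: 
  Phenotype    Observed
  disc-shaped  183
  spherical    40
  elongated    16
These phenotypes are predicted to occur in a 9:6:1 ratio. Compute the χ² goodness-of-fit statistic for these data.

45.095

The 9:6:1 ratio has 16 parts, so with N = 239 the expected counts are:
  disc-shaped: 239 × 9/16 = 134.4375
  spherical: 239 × 6/16 = 89.625
  elongated: 239 × 1/16 = 14.9375
χ² = Σ (O − E)² / E
  disc-shaped: (183 − 134.4375)² / 134.4375 = 17.5421
  spherical: (40 − 89.625)² / 89.625 = 27.4772
  elongated: (16 − 14.9375)² / 14.9375 = 0.0756
χ² = 17.5421 + 27.4772 + 0.0756 = 45.0949 ≈ 45.095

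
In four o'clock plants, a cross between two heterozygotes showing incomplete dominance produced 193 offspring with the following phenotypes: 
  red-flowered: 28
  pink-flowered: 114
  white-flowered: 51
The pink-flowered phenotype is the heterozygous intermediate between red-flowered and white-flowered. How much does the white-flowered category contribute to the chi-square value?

With incomplete dominance, a heterozygote × heterozygote cross gives a 1:2:1 phenotypic ratio.
Under the 1:2:1 hypothesis (Σ ratio = 4, N = 193):
  red-flowered: 193 × 1/4 = 48.25
  pink-flowered: 193 × 2/4 = 96.5
  white-flowered: 193 × 1/4 = 48.25
Contribution of white-flowered: (51 − 48.25)² / 48.25 = 0.1567

0.157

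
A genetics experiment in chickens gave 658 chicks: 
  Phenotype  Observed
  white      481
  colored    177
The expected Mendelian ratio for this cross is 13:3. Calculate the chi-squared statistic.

28.687

Expected counts for N = 658 under a 13:3 ratio (total parts = 16):
  white: 658 × 13/16 = 534.625
  colored: 658 × 3/16 = 123.375
χ² = Σ (O − E)² / E
  white: (481 − 534.625)² / 534.625 = 5.3788
  colored: (177 − 123.375)² / 123.375 = 23.3081
χ² = 5.3788 + 23.3081 = 28.6869 ≈ 28.687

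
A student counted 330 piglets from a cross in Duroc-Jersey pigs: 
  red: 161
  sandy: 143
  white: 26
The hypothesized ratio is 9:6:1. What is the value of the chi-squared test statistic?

7.662

Total ratio parts = 16. Expected numbers out of 330:
  red: 330 × 9/16 = 185.625
  sandy: 330 × 6/16 = 123.75
  white: 330 × 1/16 = 20.625
χ² = Σ (O − E)² / E
  red: (161 − 185.625)² / 185.625 = 3.2668
  sandy: (143 − 123.75)² / 123.75 = 2.9944
  white: (26 − 20.625)² / 20.625 = 1.4008
χ² = 3.2668 + 2.9944 + 1.4008 = 7.662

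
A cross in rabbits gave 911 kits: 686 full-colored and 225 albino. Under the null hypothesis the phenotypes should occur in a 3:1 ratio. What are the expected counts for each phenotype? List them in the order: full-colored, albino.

Expected counts for N = 911 under a 3:1 ratio (total parts = 4):
  full-colored: 911 × 3/4 = 683.25
  albino: 911 × 1/4 = 227.75

683.25, 227.75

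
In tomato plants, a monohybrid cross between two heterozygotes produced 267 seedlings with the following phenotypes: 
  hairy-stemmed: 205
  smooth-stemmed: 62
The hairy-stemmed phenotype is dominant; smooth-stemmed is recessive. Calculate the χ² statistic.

For a monohybrid cross between heterozygotes with complete dominance, the expected phenotypic ratio is 3:1.
The 3:1 ratio has 4 parts, so with N = 267 the expected counts are:
  hairy-stemmed: 267 × 3/4 = 200.25
  smooth-stemmed: 267 × 1/4 = 66.75
χ² = Σ (O − E)² / E
  hairy-stemmed: (205 − 200.25)² / 200.25 = 0.1127
  smooth-stemmed: (62 − 66.75)² / 66.75 = 0.3380
χ² = 0.1127 + 0.3380 = 0.4507 ≈ 0.451

0.451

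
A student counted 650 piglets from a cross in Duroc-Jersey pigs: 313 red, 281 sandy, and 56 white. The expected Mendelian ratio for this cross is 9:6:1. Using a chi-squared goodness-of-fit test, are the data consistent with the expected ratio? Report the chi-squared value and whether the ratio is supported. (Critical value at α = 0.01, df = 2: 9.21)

The 9:6:1 ratio has 16 parts, so with N = 650 the expected counts are:
  red: 650 × 9/16 = 365.625
  sandy: 650 × 6/16 = 243.75
  white: 650 × 1/16 = 40.625
χ² = Σ (O − E)² / E
  red: (313 − 365.625)² / 365.625 = 7.5744
  sandy: (281 − 243.75)² / 243.75 = 5.6926
  white: (56 − 40.625)² / 40.625 = 5.8188
χ² = 7.5744 + 5.6926 + 5.8188 = 19.0858 ≈ 19.086
Degrees of freedom = 3 − 1 = 2; critical value at α = 0.01 is 9.21.
Since 19.086 > 9.21, we reject the null hypothesis — the data do not fit the 9:6:1 ratio.

19.086; not consistent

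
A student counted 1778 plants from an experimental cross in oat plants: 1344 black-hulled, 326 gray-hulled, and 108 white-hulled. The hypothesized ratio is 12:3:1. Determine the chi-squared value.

Under the 12:3:1 hypothesis (Σ ratio = 16, N = 1778):
  black-hulled: 1778 × 12/16 = 1333.5
  gray-hulled: 1778 × 3/16 = 333.375
  white-hulled: 1778 × 1/16 = 111.125
χ² = Σ (O − E)² / E
  black-hulled: (1344 − 1333.5)² / 1333.5 = 0.0827
  gray-hulled: (326 − 333.375)² / 333.375 = 0.1632
  white-hulled: (108 − 111.125)² / 111.125 = 0.0879
χ² = 0.0827 + 0.1632 + 0.0879 = 0.3338 ≈ 0.334

0.334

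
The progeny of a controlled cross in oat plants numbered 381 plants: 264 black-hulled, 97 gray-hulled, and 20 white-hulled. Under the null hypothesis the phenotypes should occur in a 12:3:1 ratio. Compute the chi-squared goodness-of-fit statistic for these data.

Expected counts for N = 381 under a 12:3:1 ratio (total parts = 16):
  black-hulled: 381 × 12/16 = 285.75
  gray-hulled: 381 × 3/16 = 71.4375
  white-hulled: 381 × 1/16 = 23.8125
χ² = Σ (O − E)² / E
  black-hulled: (264 − 285.75)² / 285.75 = 1.6555
  gray-hulled: (97 − 71.4375)² / 71.4375 = 9.1470
  white-hulled: (20 − 23.8125)² / 23.8125 = 0.6104
χ² = 1.6555 + 9.1470 + 0.6104 = 11.4129 ≈ 11.413

11.413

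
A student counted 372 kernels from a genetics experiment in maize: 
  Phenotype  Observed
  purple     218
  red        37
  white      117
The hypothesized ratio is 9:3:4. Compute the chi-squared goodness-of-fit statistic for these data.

Under the 9:3:4 hypothesis (Σ ratio = 16, N = 372):
  purple: 372 × 9/16 = 209.25
  red: 372 × 3/16 = 69.75
  white: 372 × 4/16 = 93
χ² = Σ (O − E)² / E
  purple: (218 − 209.25)² / 209.25 = 0.3659
  red: (37 − 69.75)² / 69.75 = 15.3772
  white: (117 − 93)² / 93 = 6.1935
χ² = 0.3659 + 15.3772 + 6.1935 = 21.9366 ≈ 21.937

21.937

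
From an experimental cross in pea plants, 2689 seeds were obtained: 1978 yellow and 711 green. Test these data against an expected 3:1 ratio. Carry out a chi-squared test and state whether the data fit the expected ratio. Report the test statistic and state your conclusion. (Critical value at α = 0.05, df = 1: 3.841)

2.978; consistent

The 3:1 ratio has 4 parts, so with N = 2689 the expected counts are:
  yellow: 2689 × 3/4 = 2016.75
  green: 2689 × 1/4 = 672.25
χ² = Σ (O − E)² / E
  yellow: (1978 − 2016.75)² / 2016.75 = 0.7445
  green: (711 − 672.25)² / 672.25 = 2.2336
χ² = 0.7445 + 2.2336 = 2.9781 ≈ 2.978
Degrees of freedom = 2 − 1 = 1; critical value at α = 0.05 is 3.841.
Since 2.978 < 3.841, we fail to reject the null hypothesis — the data are consistent with the 3:1 ratio.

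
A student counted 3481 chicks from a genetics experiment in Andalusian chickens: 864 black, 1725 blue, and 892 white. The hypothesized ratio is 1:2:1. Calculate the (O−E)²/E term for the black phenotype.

0.045

Total ratio parts = 4. Expected numbers out of 3481:
  black: 3481 × 1/4 = 870.25
  blue: 3481 × 2/4 = 1740.5
  white: 3481 × 1/4 = 870.25
Contribution of black: (864 − 870.25)² / 870.25 = 0.0449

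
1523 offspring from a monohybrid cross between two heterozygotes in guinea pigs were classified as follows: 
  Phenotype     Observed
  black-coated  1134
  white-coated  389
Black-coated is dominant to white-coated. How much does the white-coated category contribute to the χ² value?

0.179

For a monohybrid cross between heterozygotes with complete dominance, the expected phenotypic ratio is 3:1.
Under the 3:1 hypothesis (Σ ratio = 4, N = 1523):
  black-coated: 1523 × 3/4 = 1142.25
  white-coated: 1523 × 1/4 = 380.75
Contribution of white-coated: (389 − 380.75)² / 380.75 = 0.1788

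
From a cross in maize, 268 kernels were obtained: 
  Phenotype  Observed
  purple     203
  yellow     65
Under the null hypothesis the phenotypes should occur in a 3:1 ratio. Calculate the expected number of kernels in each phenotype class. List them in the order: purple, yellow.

201, 67

Total ratio parts = 4. Expected numbers out of 268:
  purple: 268 × 3/4 = 201
  yellow: 268 × 1/4 = 67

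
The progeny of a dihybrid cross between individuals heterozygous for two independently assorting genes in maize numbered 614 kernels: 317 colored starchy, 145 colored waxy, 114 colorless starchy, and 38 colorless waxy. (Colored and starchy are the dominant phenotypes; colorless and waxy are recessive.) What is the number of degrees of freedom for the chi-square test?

3

A dihybrid F₂ with independent assortment and complete dominance at both loci gives a 9:3:3:1 phenotypic ratio.
A goodness-of-fit test with 4 phenotype classes has df = 4 − 1 = 3.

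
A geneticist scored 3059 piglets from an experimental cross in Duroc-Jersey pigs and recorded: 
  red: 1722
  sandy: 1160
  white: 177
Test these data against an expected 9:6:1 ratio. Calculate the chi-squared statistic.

1.198

Expected counts for N = 3059 under a 9:6:1 ratio (total parts = 16):
  red: 3059 × 9/16 = 1720.6875
  sandy: 3059 × 6/16 = 1147.125
  white: 3059 × 1/16 = 191.1875
χ² = Σ (O − E)² / E
  red: (1722 − 1720.6875)² / 1720.6875 = 0.0010
  sandy: (1160 − 1147.125)² / 1147.125 = 0.1445
  white: (177 − 191.1875)² / 191.1875 = 1.0528
χ² = 0.0010 + 0.1445 + 1.0528 = 1.1983 ≈ 1.198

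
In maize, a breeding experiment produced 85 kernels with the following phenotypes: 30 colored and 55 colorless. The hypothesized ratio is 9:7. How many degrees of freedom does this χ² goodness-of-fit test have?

1

A goodness-of-fit test with 2 phenotype classes has df = 2 − 1 = 1.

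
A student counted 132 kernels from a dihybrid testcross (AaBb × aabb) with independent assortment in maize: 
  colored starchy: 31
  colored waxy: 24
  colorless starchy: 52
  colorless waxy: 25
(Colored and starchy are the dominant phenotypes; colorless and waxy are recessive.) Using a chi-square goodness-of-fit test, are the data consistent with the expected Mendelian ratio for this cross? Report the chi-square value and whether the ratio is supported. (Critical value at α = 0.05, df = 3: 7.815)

15.455; not consistent

A dihybrid testcross with independent assortment gives a 1:1:1:1 ratio.
Total ratio parts = 4. Expected numbers out of 132:
  colored starchy: 132 × 1/4 = 33
  colored waxy: 132 × 1/4 = 33
  colorless starchy: 132 × 1/4 = 33
  colorless waxy: 132 × 1/4 = 33
χ² = Σ (O − E)² / E
  colored starchy: (31 − 33)² / 33 = 0.1212
  colored waxy: (24 − 33)² / 33 = 2.4545
  colorless starchy: (52 − 33)² / 33 = 10.9394
  colorless waxy: (25 − 33)² / 33 = 1.9394
χ² = 0.1212 + 2.4545 + 10.9394 + 1.9394 = 15.4545 ≈ 15.455
Degrees of freedom = 4 − 1 = 3; critical value at α = 0.05 is 7.815.
Since 15.455 > 7.815, we reject the null hypothesis — the data do not fit the 1:1:1:1 ratio.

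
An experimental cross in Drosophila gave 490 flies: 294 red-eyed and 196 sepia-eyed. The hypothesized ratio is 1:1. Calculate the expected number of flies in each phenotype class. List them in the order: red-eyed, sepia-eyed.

The 1:1 ratio has 2 parts, so with N = 490 the expected counts are:
  red-eyed: 490 × 1/2 = 245
  sepia-eyed: 490 × 1/2 = 245

245, 245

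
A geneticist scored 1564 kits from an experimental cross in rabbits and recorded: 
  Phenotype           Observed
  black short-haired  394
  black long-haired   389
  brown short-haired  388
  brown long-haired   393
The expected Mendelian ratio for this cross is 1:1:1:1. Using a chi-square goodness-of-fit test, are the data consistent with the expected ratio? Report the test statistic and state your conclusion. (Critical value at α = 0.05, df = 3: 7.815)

0.066; consistent

Expected counts for N = 1564 under a 1:1:1:1 ratio (total parts = 4):
  black short-haired: 1564 × 1/4 = 391
  black long-haired: 1564 × 1/4 = 391
  brown short-haired: 1564 × 1/4 = 391
  brown long-haired: 1564 × 1/4 = 391
χ² = Σ (O − E)² / E
  black short-haired: (394 − 391)² / 391 = 0.0230
  black long-haired: (389 − 391)² / 391 = 0.0102
  brown short-haired: (388 − 391)² / 391 = 0.0230
  brown long-haired: (393 − 391)² / 391 = 0.0102
χ² = 0.0230 + 0.0102 + 0.0230 + 0.0102 = 0.0664 ≈ 0.066
Degrees of freedom = 4 − 1 = 3; critical value at α = 0.05 is 7.815.
Since 0.066 < 7.815, we fail to reject the null hypothesis — the data are consistent with the 1:1:1:1 ratio.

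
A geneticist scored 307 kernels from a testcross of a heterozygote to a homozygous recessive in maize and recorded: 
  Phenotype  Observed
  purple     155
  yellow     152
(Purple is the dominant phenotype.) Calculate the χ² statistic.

0.029

A testcross of a heterozygote (Aa × aa) gives a 1:1 phenotypic ratio.
Under the 1:1 hypothesis (Σ ratio = 2, N = 307):
  purple: 307 × 1/2 = 153.5
  yellow: 307 × 1/2 = 153.5
χ² = Σ (O − E)² / E
  purple: (155 − 153.5)² / 153.5 = 0.0147
  yellow: (152 − 153.5)² / 153.5 = 0.0147
χ² = 0.0147 + 0.0147 = 0.0294 ≈ 0.029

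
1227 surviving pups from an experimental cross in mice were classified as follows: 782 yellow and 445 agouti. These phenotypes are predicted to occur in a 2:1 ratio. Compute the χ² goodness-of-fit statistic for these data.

4.753

Expected counts for N = 1227 under a 2:1 ratio (total parts = 3):
  yellow: 1227 × 2/3 = 818
  agouti: 1227 × 1/3 = 409
χ² = Σ (O − E)² / E
  yellow: (782 − 818)² / 818 = 1.5844
  agouti: (445 − 409)² / 409 = 3.1687
χ² = 1.5844 + 3.1687 = 4.7531 ≈ 4.753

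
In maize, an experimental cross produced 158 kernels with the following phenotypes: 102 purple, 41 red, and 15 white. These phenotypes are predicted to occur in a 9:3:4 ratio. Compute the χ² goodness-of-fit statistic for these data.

21.502

Total ratio parts = 16. Expected numbers out of 158:
  purple: 158 × 9/16 = 88.875
  red: 158 × 3/16 = 29.625
  white: 158 × 4/16 = 39.5
χ² = Σ (O − E)² / E
  purple: (102 − 88.875)² / 88.875 = 1.9383
  red: (41 − 29.625)² / 29.625 = 4.3676
  white: (15 − 39.5)² / 39.5 = 15.1962
χ² = 1.9383 + 4.3676 + 15.1962 = 21.5021 ≈ 21.502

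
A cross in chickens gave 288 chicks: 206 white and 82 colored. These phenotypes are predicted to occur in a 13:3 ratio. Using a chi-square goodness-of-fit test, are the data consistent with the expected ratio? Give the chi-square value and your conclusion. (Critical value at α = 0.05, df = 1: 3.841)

Expected counts for N = 288 under a 13:3 ratio (total parts = 16):
  white: 288 × 13/16 = 234
  colored: 288 × 3/16 = 54
χ² = Σ (O − E)² / E
  white: (206 − 234)² / 234 = 3.3504
  colored: (82 − 54)² / 54 = 14.5185
χ² = 3.3504 + 14.5185 = 17.8689 ≈ 17.869
Degrees of freedom = 2 − 1 = 1; critical value at α = 0.05 is 3.841.
Since 17.869 > 3.841, we reject the null hypothesis — the data do not fit the 13:3 ratio.

17.869; not consistent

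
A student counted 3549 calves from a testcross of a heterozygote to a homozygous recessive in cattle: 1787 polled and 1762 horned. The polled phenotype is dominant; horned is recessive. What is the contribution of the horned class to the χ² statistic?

0.088

A testcross of a heterozygote (Aa × aa) gives a 1:1 phenotypic ratio.
Expected counts for N = 3549 under a 1:1 ratio (total parts = 2):
  polled: 3549 × 1/2 = 1774.5
  horned: 3549 × 1/2 = 1774.5
Contribution of horned: (1762 − 1774.5)² / 1774.5 = 0.0881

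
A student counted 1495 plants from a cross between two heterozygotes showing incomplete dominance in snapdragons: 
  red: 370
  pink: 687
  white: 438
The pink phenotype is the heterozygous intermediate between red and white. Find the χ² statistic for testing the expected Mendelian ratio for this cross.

15.979

With incomplete dominance, a heterozygote × heterozygote cross gives a 1:2:1 phenotypic ratio.
Total ratio parts = 4. Expected numbers out of 1495:
  red: 1495 × 1/4 = 373.75
  pink: 1495 × 2/4 = 747.5
  white: 1495 × 1/4 = 373.75
χ² = Σ (O − E)² / E
  red: (370 − 373.75)² / 373.75 = 0.0376
  pink: (687 − 747.5)² / 747.5 = 4.8967
  white: (438 − 373.75)² / 373.75 = 11.0450
χ² = 0.0376 + 4.8967 + 11.0450 = 15.9793 ≈ 15.979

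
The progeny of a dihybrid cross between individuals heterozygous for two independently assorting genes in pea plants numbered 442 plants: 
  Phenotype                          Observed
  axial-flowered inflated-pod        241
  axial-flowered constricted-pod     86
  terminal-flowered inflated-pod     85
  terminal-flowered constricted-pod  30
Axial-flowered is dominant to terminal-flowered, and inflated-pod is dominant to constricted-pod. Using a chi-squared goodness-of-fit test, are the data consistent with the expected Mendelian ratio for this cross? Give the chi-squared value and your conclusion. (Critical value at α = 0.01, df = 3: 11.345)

0.610; consistent

A dihybrid F₂ with independent assortment and complete dominance at both loci gives a 9:3:3:1 phenotypic ratio.
Under the 9:3:3:1 hypothesis (Σ ratio = 16, N = 442):
  axial-flowered inflated-pod: 442 × 9/16 = 248.625
  axial-flowered constricted-pod: 442 × 3/16 = 82.875
  terminal-flowered inflated-pod: 442 × 3/16 = 82.875
  terminal-flowered constricted-pod: 442 × 1/16 = 27.625
χ² = Σ (O − E)² / E
  axial-flowered inflated-pod: (241 − 248.625)² / 248.625 = 0.2338
  axial-flowered constricted-pod: (86 − 82.875)² / 82.875 = 0.1178
  terminal-flowered inflated-pod: (85 − 82.875)² / 82.875 = 0.0545
  terminal-flowered constricted-pod: (30 − 27.625)² / 27.625 = 0.2042
χ² = 0.2338 + 0.1178 + 0.0545 + 0.2042 = 0.6103 ≈ 0.610
Degrees of freedom = 4 − 1 = 3; critical value at α = 0.01 is 11.345.
Since 0.610 < 11.345, we fail to reject the null hypothesis — the data are consistent with the 9:3:3:1 ratio.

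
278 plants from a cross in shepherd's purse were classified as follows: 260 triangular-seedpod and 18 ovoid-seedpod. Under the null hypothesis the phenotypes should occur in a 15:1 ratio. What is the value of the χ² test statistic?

0.024

Total ratio parts = 16. Expected numbers out of 278:
  triangular-seedpod: 278 × 15/16 = 260.625
  ovoid-seedpod: 278 × 1/16 = 17.375
χ² = Σ (O − E)² / E
  triangular-seedpod: (260 − 260.625)² / 260.625 = 0.0015
  ovoid-seedpod: (18 − 17.375)² / 17.375 = 0.0225
χ² = 0.0015 + 0.0225 = 0.024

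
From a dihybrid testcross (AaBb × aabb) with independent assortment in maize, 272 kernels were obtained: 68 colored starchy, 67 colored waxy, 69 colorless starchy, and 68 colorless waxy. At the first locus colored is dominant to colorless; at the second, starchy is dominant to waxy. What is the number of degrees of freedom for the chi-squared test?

A dihybrid testcross with independent assortment gives a 1:1:1:1 ratio.
A goodness-of-fit test with 4 phenotype classes has df = 4 − 1 = 3.

3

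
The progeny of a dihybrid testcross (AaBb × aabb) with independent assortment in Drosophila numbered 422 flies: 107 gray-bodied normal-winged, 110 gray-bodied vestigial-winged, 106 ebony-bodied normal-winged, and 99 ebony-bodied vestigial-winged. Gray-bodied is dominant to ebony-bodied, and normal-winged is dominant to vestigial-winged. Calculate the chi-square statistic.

0.616

A dihybrid testcross with independent assortment gives a 1:1:1:1 ratio.
Expected counts for N = 422 under a 1:1:1:1 ratio (total parts = 4):
  gray-bodied normal-winged: 422 × 1/4 = 105.5
  gray-bodied vestigial-winged: 422 × 1/4 = 105.5
  ebony-bodied normal-winged: 422 × 1/4 = 105.5
  ebony-bodied vestigial-winged: 422 × 1/4 = 105.5
χ² = Σ (O − E)² / E
  gray-bodied normal-winged: (107 − 105.5)² / 105.5 = 0.0213
  gray-bodied vestigial-winged: (110 − 105.5)² / 105.5 = 0.1919
  ebony-bodied normal-winged: (106 − 105.5)² / 105.5 = 0.0024
  ebony-bodied vestigial-winged: (99 − 105.5)² / 105.5 = 0.4005
χ² = 0.0213 + 0.1919 + 0.0024 + 0.4005 = 0.6161 ≈ 0.616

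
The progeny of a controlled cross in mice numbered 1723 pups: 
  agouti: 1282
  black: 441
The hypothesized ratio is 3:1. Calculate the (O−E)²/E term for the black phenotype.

Expected counts for N = 1723 under a 3:1 ratio (total parts = 4):
  agouti: 1723 × 3/4 = 1292.25
  black: 1723 × 1/4 = 430.75
Contribution of black: (441 − 430.75)² / 430.75 = 0.2439

0.244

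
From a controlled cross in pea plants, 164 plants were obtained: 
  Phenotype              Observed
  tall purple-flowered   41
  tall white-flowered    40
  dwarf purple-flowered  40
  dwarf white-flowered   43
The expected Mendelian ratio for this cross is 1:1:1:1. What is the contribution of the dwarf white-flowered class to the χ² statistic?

Under the 1:1:1:1 hypothesis (Σ ratio = 4, N = 164):
  tall purple-flowered: 164 × 1/4 = 41
  tall white-flowered: 164 × 1/4 = 41
  dwarf purple-flowered: 164 × 1/4 = 41
  dwarf white-flowered: 164 × 1/4 = 41
Contribution of dwarf white-flowered: (43 − 41)² / 41 = 0.0976

0.098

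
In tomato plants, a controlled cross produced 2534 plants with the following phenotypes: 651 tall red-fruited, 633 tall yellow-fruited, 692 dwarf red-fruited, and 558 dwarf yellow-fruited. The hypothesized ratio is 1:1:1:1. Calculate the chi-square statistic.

14.884

Total ratio parts = 4. Expected numbers out of 2534:
  tall red-fruited: 2534 × 1/4 = 633.5
  tall yellow-fruited: 2534 × 1/4 = 633.5
  dwarf red-fruited: 2534 × 1/4 = 633.5
  dwarf yellow-fruited: 2534 × 1/4 = 633.5
χ² = Σ (O − E)² / E
  tall red-fruited: (651 − 633.5)² / 633.5 = 0.4834
  tall yellow-fruited: (633 − 633.5)² / 633.5 = 0.0004
  dwarf red-fruited: (692 − 633.5)² / 633.5 = 5.4021
  dwarf yellow-fruited: (558 − 633.5)² / 633.5 = 8.9980
χ² = 0.4834 + 0.0004 + 5.4021 + 8.9980 = 14.8839 ≈ 14.884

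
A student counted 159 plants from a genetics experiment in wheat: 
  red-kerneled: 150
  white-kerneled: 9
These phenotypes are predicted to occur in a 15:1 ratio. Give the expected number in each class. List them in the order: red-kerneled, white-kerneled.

149.0625, 9.9375

Under the 15:1 hypothesis (Σ ratio = 16, N = 159):
  red-kerneled: 159 × 15/16 = 149.0625
  white-kerneled: 159 × 1/16 = 9.9375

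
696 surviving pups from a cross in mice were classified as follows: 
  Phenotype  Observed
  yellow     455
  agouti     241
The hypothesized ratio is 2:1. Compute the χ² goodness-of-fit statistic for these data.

Under the 2:1 hypothesis (Σ ratio = 3, N = 696):
  yellow: 696 × 2/3 = 464
  agouti: 696 × 1/3 = 232
χ² = Σ (O − E)² / E
  yellow: (455 − 464)² / 464 = 0.1746
  agouti: (241 − 232)² / 232 = 0.3491
χ² = 0.1746 + 0.3491 = 0.5237 ≈ 0.524

0.524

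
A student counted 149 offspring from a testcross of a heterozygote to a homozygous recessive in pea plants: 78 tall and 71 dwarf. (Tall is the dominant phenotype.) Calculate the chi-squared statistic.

A testcross of a heterozygote (Aa × aa) gives a 1:1 phenotypic ratio.
The 1:1 ratio has 2 parts, so with N = 149 the expected counts are:
  tall: 149 × 1/2 = 74.5
  dwarf: 149 × 1/2 = 74.5
χ² = Σ (O − E)² / E
  tall: (78 − 74.5)² / 74.5 = 0.1644
  dwarf: (71 − 74.5)² / 74.5 = 0.1644
χ² = 0.1644 + 0.1644 = 0.3288 ≈ 0.329

0.329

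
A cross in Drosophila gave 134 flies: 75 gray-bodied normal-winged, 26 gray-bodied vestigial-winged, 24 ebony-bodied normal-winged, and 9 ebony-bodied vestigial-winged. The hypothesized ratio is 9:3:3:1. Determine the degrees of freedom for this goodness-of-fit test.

3

A goodness-of-fit test with 4 phenotype classes has df = 4 − 1 = 3.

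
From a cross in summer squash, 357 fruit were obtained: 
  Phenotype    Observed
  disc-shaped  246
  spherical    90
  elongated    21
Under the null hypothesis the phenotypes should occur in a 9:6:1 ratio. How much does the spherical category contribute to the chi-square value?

Total ratio parts = 16. Expected numbers out of 357:
  disc-shaped: 357 × 9/16 = 200.8125
  spherical: 357 × 6/16 = 133.875
  elongated: 357 × 1/16 = 22.3125
Contribution of spherical: (90 − 133.875)² / 133.875 = 14.3792

14.379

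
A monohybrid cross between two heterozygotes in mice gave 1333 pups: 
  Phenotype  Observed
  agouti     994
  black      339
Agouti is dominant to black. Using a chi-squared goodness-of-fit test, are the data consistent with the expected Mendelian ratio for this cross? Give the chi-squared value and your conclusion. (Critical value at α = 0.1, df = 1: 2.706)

For a monohybrid cross between heterozygotes with complete dominance, the expected phenotypic ratio is 3:1.
Expected counts for N = 1333 under a 3:1 ratio (total parts = 4):
  agouti: 1333 × 3/4 = 999.75
  black: 1333 × 1/4 = 333.25
χ² = Σ (O − E)² / E
  agouti: (994 − 999.75)² / 999.75 = 0.0331
  black: (339 − 333.25)² / 333.25 = 0.0992
χ² = 0.0331 + 0.0992 = 0.1323 ≈ 0.132
Degrees of freedom = 2 − 1 = 1; critical value at α = 0.1 is 2.706.
Since 0.132 < 2.706, we fail to reject the null hypothesis — the data are consistent with the 3:1 ratio.

0.132; consistent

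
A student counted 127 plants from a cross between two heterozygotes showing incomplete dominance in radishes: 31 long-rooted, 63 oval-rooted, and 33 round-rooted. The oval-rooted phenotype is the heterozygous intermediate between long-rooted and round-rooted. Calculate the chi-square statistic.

0.071

With incomplete dominance, a heterozygote × heterozygote cross gives a 1:2:1 phenotypic ratio.
Under the 1:2:1 hypothesis (Σ ratio = 4, N = 127):
  long-rooted: 127 × 1/4 = 31.75
  oval-rooted: 127 × 2/4 = 63.5
  round-rooted: 127 × 1/4 = 31.75
χ² = Σ (O − E)² / E
  long-rooted: (31 − 31.75)² / 31.75 = 0.0177
  oval-rooted: (63 − 63.5)² / 63.5 = 0.0039
  round-rooted: (33 − 31.75)² / 31.75 = 0.0492
χ² = 0.0177 + 0.0039 + 0.0492 = 0.0708 ≈ 0.071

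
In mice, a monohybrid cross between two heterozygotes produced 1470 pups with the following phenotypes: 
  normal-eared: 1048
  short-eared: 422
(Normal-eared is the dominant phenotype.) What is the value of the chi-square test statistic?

For a monohybrid cross between heterozygotes with complete dominance, the expected phenotypic ratio is 3:1.
The 3:1 ratio has 4 parts, so with N = 1470 the expected counts are:
  normal-eared: 1470 × 3/4 = 1102.5
  short-eared: 1470 × 1/4 = 367.5
χ² = Σ (O − E)² / E
  normal-eared: (1048 − 1102.5)² / 1102.5 = 2.6941
  short-eared: (422 − 367.5)² / 367.5 = 8.0823
χ² = 2.6941 + 8.0823 = 10.7764 ≈ 10.776

10.776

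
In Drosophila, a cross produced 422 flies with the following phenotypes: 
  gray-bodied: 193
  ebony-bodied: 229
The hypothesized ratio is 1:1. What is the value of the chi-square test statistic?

3.071

Total ratio parts = 2. Expected numbers out of 422:
  gray-bodied: 422 × 1/2 = 211
  ebony-bodied: 422 × 1/2 = 211
χ² = Σ (O − E)² / E
  gray-bodied: (193 − 211)² / 211 = 1.5355
  ebony-bodied: (229 − 211)² / 211 = 1.5355
χ² = 1.5355 + 1.5355 = 3.071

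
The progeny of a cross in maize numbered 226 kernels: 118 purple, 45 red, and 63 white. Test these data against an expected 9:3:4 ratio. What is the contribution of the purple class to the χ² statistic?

0.655

Expected counts for N = 226 under a 9:3:4 ratio (total parts = 16):
  purple: 226 × 9/16 = 127.125
  red: 226 × 3/16 = 42.375
  white: 226 × 4/16 = 56.5
Contribution of purple: (118 − 127.125)² / 127.125 = 0.6550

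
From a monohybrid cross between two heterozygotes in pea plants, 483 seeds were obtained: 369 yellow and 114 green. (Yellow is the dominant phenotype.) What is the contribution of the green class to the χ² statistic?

For a monohybrid cross between heterozygotes with complete dominance, the expected phenotypic ratio is 3:1.
Total ratio parts = 4. Expected numbers out of 483:
  yellow: 483 × 3/4 = 362.25
  green: 483 × 1/4 = 120.75
Contribution of green: (114 − 120.75)² / 120.75 = 0.3773

0.377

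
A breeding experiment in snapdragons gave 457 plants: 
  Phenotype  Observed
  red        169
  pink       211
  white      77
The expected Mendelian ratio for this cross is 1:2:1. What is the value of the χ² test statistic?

39.722

Under the 1:2:1 hypothesis (Σ ratio = 4, N = 457):
  red: 457 × 1/4 = 114.25
  pink: 457 × 2/4 = 228.5
  white: 457 × 1/4 = 114.25
χ² = Σ (O − E)² / E
  red: (169 − 114.25)² / 114.25 = 26.2369
  pink: (211 − 228.5)² / 228.5 = 1.3403
  white: (77 − 114.25)² / 114.25 = 12.1450
χ² = 26.2369 + 1.3403 + 12.1450 = 39.7222 ≈ 39.722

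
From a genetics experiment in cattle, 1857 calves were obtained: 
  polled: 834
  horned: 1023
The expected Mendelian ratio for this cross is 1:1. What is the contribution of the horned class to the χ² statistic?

Expected counts for N = 1857 under a 1:1 ratio (total parts = 2):
  polled: 1857 × 1/2 = 928.5
  horned: 1857 × 1/2 = 928.5
Contribution of horned: (1023 − 928.5)² / 928.5 = 9.6179

9.618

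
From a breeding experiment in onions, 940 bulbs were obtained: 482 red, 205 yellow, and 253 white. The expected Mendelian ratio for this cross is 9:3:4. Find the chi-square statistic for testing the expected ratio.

10.202

Total ratio parts = 16. Expected numbers out of 940:
  red: 940 × 9/16 = 528.75
  yellow: 940 × 3/16 = 176.25
  white: 940 × 4/16 = 235
χ² = Σ (O − E)² / E
  red: (482 − 528.75)² / 528.75 = 4.1335
  yellow: (205 − 176.25)² / 176.25 = 4.6897
  white: (253 − 235)² / 235 = 1.3787
χ² = 4.1335 + 4.6897 + 1.3787 = 10.2019 ≈ 10.202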